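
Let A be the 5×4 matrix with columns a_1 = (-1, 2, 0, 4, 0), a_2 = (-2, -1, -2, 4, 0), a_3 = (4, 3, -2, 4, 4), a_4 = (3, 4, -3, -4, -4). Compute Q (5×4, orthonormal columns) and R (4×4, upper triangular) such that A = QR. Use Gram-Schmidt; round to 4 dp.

q_1 = a_1/‖a_1‖ = (-1, 2, 0, 4, 0)/4.5826 = (-0.2182, 0.4364, 0.0000, 0.8729, 0.0000).
r_{12} = q_1·a_2 = 3.4915.
u_2 = a_2 − 3.4915·q_1 = (-1.2381, -2.5238, -2.0000, 0.9524, 0.0000).
‖u_2‖ = 3.5790, so q_2 = (-0.3459, -0.7052, -0.5588, 0.2661, 0.0000).
r_{13} = q_1·a_3 = 3.9279; r_{23} = q_2·a_3 = -1.3172.
u_3 = a_3 − 3.9279·q_1 + 1.3172·q_2 = (4.4015, 0.3569, -2.7361, 0.9219, 4.0000).
‖u_3‖ = 6.6209, so q_3 = (0.6648, 0.0539, -0.4132, 0.1392, 0.6041).
r_{14} = q_1·a_4 = -2.4004; r_{24} = q_2·a_4 = -3.2464; r_{34} = q_3·a_4 = 0.4761.
u_4 = a_4 + 2.4004·q_1 + 3.2464·q_2 − 0.4761·q_3 = (1.0366, 2.7327, -4.6174, -1.1072, -4.2877).
‖u_4‖ = 7.0336, so q_4 = (0.1474, 0.3885, -0.6565, -0.1574, -0.6096).

Q = [[-0.2182, -0.3459, 0.6648, 0.1474], [0.4364, -0.7052, 0.0539, 0.3885], [0.0000, -0.5588, -0.4132, -0.6565], [0.8729, 0.2661, 0.1392, -0.1574], [0.0000, 0.0000, 0.6041, -0.6096]], R = [[4.5826, 3.4915, 3.9279, -2.4004], [0.0000, 3.5790, -1.3172, -3.2464], [0.0000, 0.0000, 6.6209, 0.4761], [0.0000, 0.0000, 0.0000, 7.0336]]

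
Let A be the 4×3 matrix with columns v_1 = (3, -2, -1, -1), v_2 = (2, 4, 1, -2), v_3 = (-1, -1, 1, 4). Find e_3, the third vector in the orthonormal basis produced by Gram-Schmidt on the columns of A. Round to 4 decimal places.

e_3 = (0.4509, 0.0907, 0.3593, 0.8120)

v_1 = (3, -2, -1, -1); ‖v_1‖ = 3.8730, so e_1 = (0.7746, -0.5164, -0.2582, -0.2582).
e_1·v_2 = 0.7746·2 + (-0.5164)·4 + (-0.2582)·1 + (-0.2582)·(-2) = -0.2582.
u_2 = v_2 + 0.2582·e_1 = (2.2000, 3.8667, 0.9333, -2.0667).
‖u_2‖ = 4.9933, so e_2 = (0.4406, 0.7744, 0.1869, -0.4139).
e_1·v_3 = 0.7746·(-1) + (-0.5164)·(-1) + (-0.2582)·1 + (-0.2582)·4 = -1.5492; e_2·v_3 = 0.4406·(-1) + 0.7744·(-1) + 0.1869·1 + (-0.4139)·4 = -2.6836.
u_3 = v_3 + 1.5492·e_1 + 2.6836·e_2 = (1.3824, 0.2781, 1.1016, 2.4893).
‖u_3‖ = 3.0657, so e_3 = (0.4509, 0.0907, 0.3593, 0.8120).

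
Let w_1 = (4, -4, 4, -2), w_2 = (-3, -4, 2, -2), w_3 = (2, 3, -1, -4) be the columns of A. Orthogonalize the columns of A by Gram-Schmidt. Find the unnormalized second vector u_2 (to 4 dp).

u_2 = (-4.2308, -2.7692, 0.7692, -1.3846)

w_1 = (4, -4, 4, -2); ‖w_1‖ = 7.2111, so q_1 = (0.5547, -0.5547, 0.5547, -0.2774).
q_1·w_2 = 0.5547·(-3) + (-0.5547)·(-4) + 0.5547·2 + (-0.2774)·(-2) = 2.2188.
u_2 = w_2 − 2.2188·q_1 = (-4.2308, -2.7692, 0.7692, -1.3846).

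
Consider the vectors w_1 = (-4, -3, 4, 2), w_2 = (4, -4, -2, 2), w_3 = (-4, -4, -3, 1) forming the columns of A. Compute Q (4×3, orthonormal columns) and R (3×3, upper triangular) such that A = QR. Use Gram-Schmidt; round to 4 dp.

q_1 = w_1/‖w_1‖ = (-4, -3, 4, 2)/6.7082 = (-0.5963, -0.4472, 0.5963, 0.2981).
r_{12} = q_1·w_2 = -1.1926.
u_2 = w_2 + 1.1926·q_1 = (3.2889, -4.5333, -1.2889, 2.3556).
‖u_2‖ = 6.2111, so q_2 = (0.5295, -0.7299, -0.2075, 0.3792).
r_{13} = q_1·w_3 = 2.6833; r_{23} = q_2·w_3 = 1.8032.
u_3 = w_3 − 2.6833·q_1 − 1.8032·q_2 = (-3.3548, -1.4839, -4.2258, -0.4839).
‖u_3‖ = 5.6168, so q_3 = (-0.5973, -0.2642, -0.7524, -0.0861).

Q = [[-0.5963, 0.5295, -0.5973], [-0.4472, -0.7299, -0.2642], [0.5963, -0.2075, -0.7524], [0.2981, 0.3792, -0.0861]], R = [[6.7082, -1.1926, 2.6833], [0.0000, 6.2111, 1.8032], [0.0000, 0.0000, 5.6168]]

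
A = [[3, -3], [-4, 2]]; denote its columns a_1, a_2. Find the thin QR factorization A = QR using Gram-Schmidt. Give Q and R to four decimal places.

Q = [[0.6000, -0.8000], [-0.8000, -0.6000]], R = [[5.0000, -3.4000], [0.0000, 1.2000]]

e_1 = a_1/‖a_1‖ = (3, -4)/5.0000 = (0.6000, -0.8000).
r_{12} = e_1·a_2 = -3.4000.
u_2 = a_2 + 3.4000·e_1 = (-0.9600, -0.7200).
‖u_2‖ = 1.2000, so e_2 = (-0.8000, -0.6000).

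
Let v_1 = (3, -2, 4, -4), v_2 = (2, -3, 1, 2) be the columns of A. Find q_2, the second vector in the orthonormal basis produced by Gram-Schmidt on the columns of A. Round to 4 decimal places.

q_2 = (0.3602, -0.6495, 0.0710, 0.6659)

v_1 = (3, -2, 4, -4); ‖v_1‖ = 6.7082, so q_1 = (0.4472, -0.2981, 0.5963, -0.5963).
q_1·v_2 = 0.4472·2 + (-0.2981)·(-3) + 0.5963·1 + (-0.5963)·2 = 1.1926.
u_2 = v_2 − 1.1926·q_1 = (1.4667, -2.6444, 0.2889, 2.7111).
‖u_2‖ = 4.0716, so q_2 = (0.3602, -0.6495, 0.0710, 0.6659).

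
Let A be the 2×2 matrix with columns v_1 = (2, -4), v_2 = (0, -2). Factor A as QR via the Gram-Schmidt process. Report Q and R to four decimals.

Q = [[0.4472, -0.8944], [-0.8944, -0.4472]], R = [[4.4721, 1.7889], [0.0000, 0.8944]]

v_1 = (2, -4); ‖v_1‖ = 4.4721, so q_1 = (0.4472, -0.8944).
q_1·v_2 = 0.4472·0 + (-0.8944)·(-2) = 1.7889.
u_2 = v_2 − 1.7889·q_1 = (-0.8000, -0.4000).
‖u_2‖ = 0.8944, so q_2 = (-0.8944, -0.4472).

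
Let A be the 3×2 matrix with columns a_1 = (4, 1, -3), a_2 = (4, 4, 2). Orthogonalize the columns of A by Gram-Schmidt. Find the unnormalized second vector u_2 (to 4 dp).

u_2 = (1.8462, 3.4615, 3.6154)

q_1 = a_1/‖a_1‖ = (4, 1, -3)/5.0990 = (0.7845, 0.1961, -0.5883).
r_{12} = q_1·a_2 = 2.7456.
u_2 = a_2 − 2.7456·q_1 = (1.8462, 3.4615, 3.6154).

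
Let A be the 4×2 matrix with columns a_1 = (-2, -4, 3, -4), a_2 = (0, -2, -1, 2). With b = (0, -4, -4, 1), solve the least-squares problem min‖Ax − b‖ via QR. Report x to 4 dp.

a_1 = (-2, -4, 3, -4); ‖a_1‖ = 6.7082, so e_1 = (-0.2981, -0.5963, 0.4472, -0.5963).
e_1·a_2 = (-0.2981)·0 + (-0.5963)·(-2) + 0.4472·(-1) + (-0.5963)·2 = -0.4472.
u_2 = a_2 + 0.4472·e_1 = (-0.1333, -2.2667, -0.8000, 1.7333).
‖u_2‖ = 2.9665, so e_2 = (-0.0449, -0.7641, -0.2697, 0.5843).
Qᵀb = (0.0000, 4.7194).
Back-substitute: x_2 = 4.7194/2.9665 = 1.5909.
x_1 = (0.0000 + 0.4472·1.5909)/6.7082 = 0.1061.

x = (0.1061, 1.5909)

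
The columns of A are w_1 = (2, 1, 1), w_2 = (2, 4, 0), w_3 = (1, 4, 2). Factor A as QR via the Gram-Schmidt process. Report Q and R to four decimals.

q_1 = w_1/‖w_1‖ = (2, 1, 1)/2.4495 = (0.8165, 0.4082, 0.4082).
r_{12} = q_1·w_2 = 3.2660.
u_2 = w_2 − 3.2660·q_1 = (-0.6667, 2.6667, -1.3333).
‖u_2‖ = 3.0551, so q_2 = (-0.2182, 0.8729, -0.4364).
r_{13} = q_1·w_3 = 3.2660; r_{23} = q_2·w_3 = 2.4004.
u_3 = w_3 − 3.2660·q_1 − 2.4004·q_2 = (-1.1429, 0.5714, 1.7143).
‖u_3‖ = 2.1381, so q_3 = (-0.5345, 0.2673, 0.8018).

Q = [[0.8165, -0.2182, -0.5345], [0.4082, 0.8729, 0.2673], [0.4082, -0.4364, 0.8018]], R = [[2.4495, 3.2660, 3.2660], [0.0000, 3.0551, 2.4004], [0.0000, 0.0000, 2.1381]]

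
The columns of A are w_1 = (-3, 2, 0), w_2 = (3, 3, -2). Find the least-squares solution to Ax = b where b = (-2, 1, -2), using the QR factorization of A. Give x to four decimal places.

w_1 = (-3, 2, 0); ‖w_1‖ = 3.6056, so q_1 = (-0.8321, 0.5547, 0.0000).
q_1·w_2 = (-0.8321)·3 + 0.5547·3 + 0.0000·(-2) = -0.8321.
u_2 = w_2 + 0.8321·q_1 = (2.3077, 3.4615, -2.0000).
‖u_2‖ = 4.6160, so q_2 = (0.4999, 0.7499, -0.4333).
Qᵀb = (2.2188, 0.6166).
Back-substitute: x_2 = 0.6166/4.6160 = 0.1336.
x_1 = (2.2188 + 0.8321·0.1336)/3.6056 = 0.6462.

x = (0.6462, 0.1336)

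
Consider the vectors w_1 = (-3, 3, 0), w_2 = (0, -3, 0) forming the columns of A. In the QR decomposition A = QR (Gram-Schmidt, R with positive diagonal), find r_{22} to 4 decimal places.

q_1 = w_1/‖w_1‖ = (-3, 3, 0)/4.2426 = (-0.7071, 0.7071, 0.0000).
r_{12} = q_1·w_2 = -2.1213.
u_2 = w_2 + 2.1213·q_1 = (-1.5000, -1.5000, 0.0000).
r_{22} = ‖u_2‖ = 2.1213.

r_{22} = 2.1213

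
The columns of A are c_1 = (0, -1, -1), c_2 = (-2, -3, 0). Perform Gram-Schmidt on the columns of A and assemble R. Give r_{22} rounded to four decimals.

r_{22} = 2.9155

c_1 = (0, -1, -1); ‖c_1‖ = 1.4142, so e_1 = (0.0000, -0.7071, -0.7071).
e_1·c_2 = 0.0000·(-2) + (-0.7071)·(-3) + (-0.7071)·0 = 2.1213.
u_2 = c_2 − 2.1213·e_1 = (-2.0000, -1.5000, 1.5000).
r_{22} = ‖u_2‖ = 2.9155.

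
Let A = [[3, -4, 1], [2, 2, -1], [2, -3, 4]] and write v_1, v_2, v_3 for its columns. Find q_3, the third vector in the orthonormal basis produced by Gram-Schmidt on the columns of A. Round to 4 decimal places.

q_3 = (-0.5803, 0.0580, 0.8124)

v_1 = (3, 2, 2); ‖v_1‖ = 4.1231, so q_1 = (0.7276, 0.4851, 0.4851).
q_1·v_2 = 0.7276·(-4) + 0.4851·2 + 0.4851·(-3) = -3.3955.
u_2 = v_2 + 3.3955·q_1 = (-1.5294, 3.6471, -1.3529).
‖u_2‖ = 4.1798, so q_2 = (-0.3659, 0.8725, -0.3237).
q_1·v_3 = 0.7276·1 + 0.4851·(-1) + 0.4851·4 = 2.1828; q_2·v_3 = (-0.3659)·1 + 0.8725·(-1) + (-0.3237)·4 = -2.5332.
u_3 = v_3 − 2.1828·q_1 + 2.5332·q_2 = (-1.5152, 0.1515, 2.1212).
‖u_3‖ = 2.6112, so q_3 = (-0.5803, 0.0580, 0.8124).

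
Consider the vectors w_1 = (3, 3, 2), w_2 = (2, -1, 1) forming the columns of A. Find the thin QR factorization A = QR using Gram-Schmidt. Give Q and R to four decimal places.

Q = [[0.6396, 0.5977], [0.6396, -0.7626], [0.4264, 0.2473]], R = [[4.6904, 1.0660], [0.0000, 2.2054]]

e_1 = w_1/‖w_1‖ = (3, 3, 2)/4.6904 = (0.6396, 0.6396, 0.4264).
r_{12} = e_1·w_2 = 1.0660.
u_2 = w_2 − 1.0660·e_1 = (1.3182, -1.6818, 0.5455).
‖u_2‖ = 2.2054, so e_2 = (0.5977, -0.7626, 0.2473).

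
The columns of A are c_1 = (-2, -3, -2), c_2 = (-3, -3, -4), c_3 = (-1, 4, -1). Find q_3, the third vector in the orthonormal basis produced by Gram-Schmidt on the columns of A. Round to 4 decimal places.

c_1 = (-2, -3, -2); ‖c_1‖ = 4.1231, so q_1 = (-0.4851, -0.7276, -0.4851).
q_1·c_2 = (-0.4851)·(-3) + (-0.7276)·(-3) + (-0.4851)·(-4) = 5.5783.
u_2 = c_2 − 5.5783·q_1 = (-0.2941, 1.0588, -1.2941).
‖u_2‖ = 1.6977, so q_2 = (-0.1732, 0.6237, -0.7623).
q_1·c_3 = (-0.4851)·(-1) + (-0.7276)·4 + (-0.4851)·(-1) = -1.9403; q_2·c_3 = (-0.1732)·(-1) + 0.6237·4 + (-0.7623)·(-1) = 3.4301.
u_3 = c_3 + 1.9403·q_1 − 3.4301·q_2 = (-1.3469, 0.4490, 0.6735).
‖u_3‖ = 1.5714, so q_3 = (-0.8571, 0.2857, 0.4286).

q_3 = (-0.8571, 0.2857, 0.4286)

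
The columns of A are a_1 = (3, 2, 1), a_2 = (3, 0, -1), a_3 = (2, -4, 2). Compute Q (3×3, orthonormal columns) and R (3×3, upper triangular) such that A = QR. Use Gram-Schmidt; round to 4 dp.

Q = [[0.8018, 0.5518, 0.2294], [0.5345, -0.4905, -0.6882], [0.2673, -0.6745, 0.6882]], R = [[3.7417, 2.1381, 0.0000], [0.0000, 2.3299, 1.7168], [0.0000, 0.0000, 4.5883]]

a_1 = (3, 2, 1); ‖a_1‖ = 3.7417, so e_1 = (0.8018, 0.5345, 0.2673).
e_1·a_2 = 0.8018·3 + 0.5345·0 + 0.2673·(-1) = 2.1381.
u_2 = a_2 − 2.1381·e_1 = (1.2857, -1.1429, -1.5714).
‖u_2‖ = 2.3299, so e_2 = (0.5518, -0.4905, -0.6745).
e_1·a_3 = 0.8018·2 + 0.5345·(-4) + 0.2673·2 = 0.0000; e_2·a_3 = 0.5518·2 + (-0.4905)·(-4) + (-0.6745)·2 = 1.7168.
u_3 = a_3 + 0.0000·e_1 − 1.7168·e_2 = (1.0526, -3.1579, 3.1579).
‖u_3‖ = 4.5883, so e_3 = (0.2294, -0.6882, 0.6882).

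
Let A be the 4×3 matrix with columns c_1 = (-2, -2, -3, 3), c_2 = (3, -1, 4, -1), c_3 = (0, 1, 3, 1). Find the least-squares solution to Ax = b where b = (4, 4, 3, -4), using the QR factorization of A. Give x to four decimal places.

e_1 = c_1/‖c_1‖ = (-2, -2, -3, 3)/5.0990 = (-0.3922, -0.3922, -0.5883, 0.5883).
r_{12} = e_1·c_2 = -3.7262.
u_2 = c_2 + 3.7262·e_1 = (1.5385, -2.4615, 1.8077, 1.1923).
‖u_2‖ = 3.6215, so e_2 = (0.4248, -0.6797, 0.4992, 0.3292).
r_{13} = e_1·c_3 = -1.5689; r_{23} = e_2·c_3 = 1.1470.
u_3 = c_3 + 1.5689·e_1 − 1.1470·e_2 = (-1.1026, 1.1642, 1.5044, 1.5455).
‖u_3‖ = 2.6875, so e_3 = (-0.4103, 0.4332, 0.5598, 0.5750).
Qᵀb = (-7.2563, -0.8390, -0.5292).
Back-substitute: x_3 = -0.5292/2.6875 = -0.1969.
x_2 = (-0.8390 − 1.1470·(-0.1969))/3.6215 = -0.1693.
x_1 = (-7.2563 + 3.7262·(-0.1693) + 1.5689·(-0.1969))/5.0990 = -1.6074.

x = (-1.6074, -0.1693, -0.1969)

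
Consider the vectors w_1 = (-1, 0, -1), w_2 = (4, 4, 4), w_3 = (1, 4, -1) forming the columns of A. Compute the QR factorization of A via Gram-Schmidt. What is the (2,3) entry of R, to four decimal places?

r_{23} = 4.0000

w_1 = (-1, 0, -1); ‖w_1‖ = 1.4142, so e_1 = (-0.7071, 0.0000, -0.7071).
e_1·w_2 = (-0.7071)·4 + 0.0000·4 + (-0.7071)·4 = -5.6569.
u_2 = w_2 + 5.6569·e_1 = (0.0000, 4.0000, 0.0000).
‖u_2‖ = 4.0000, so e_2 = (0.0000, 1.0000, 0.0000).
r_{23} = e_2·w_3 = 4.0000.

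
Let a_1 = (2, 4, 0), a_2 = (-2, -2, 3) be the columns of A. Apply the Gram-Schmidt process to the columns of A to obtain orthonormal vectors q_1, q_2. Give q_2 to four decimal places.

q_2 = (-0.2556, 0.1278, 0.9583)

q_1 = a_1/‖a_1‖ = (2, 4, 0)/4.4721 = (0.4472, 0.8944, 0.0000).
r_{12} = q_1·a_2 = -2.6833.
u_2 = a_2 + 2.6833·q_1 = (-0.8000, 0.4000, 3.0000).
‖u_2‖ = 3.1305, so q_2 = (-0.2556, 0.1278, 0.9583).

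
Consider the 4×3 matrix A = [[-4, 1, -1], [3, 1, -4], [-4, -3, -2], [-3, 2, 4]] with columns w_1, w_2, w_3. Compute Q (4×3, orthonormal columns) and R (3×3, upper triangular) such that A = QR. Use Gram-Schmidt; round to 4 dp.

Q = [[-0.5657, 0.3677, -0.5673], [0.4243, 0.1838, -0.7267], [-0.5657, -0.6828, -0.2179], [-0.4243, 0.6040, 0.3202]], R = [[7.0711, 0.7071, -1.6971], [0.0000, 3.8079, 2.6787], [0.0000, 0.0000, 5.1908]]

w_1 = (-4, 3, -4, -3); ‖w_1‖ = 7.0711, so e_1 = (-0.5657, 0.4243, -0.5657, -0.4243).
e_1·w_2 = (-0.5657)·1 + 0.4243·1 + (-0.5657)·(-3) + (-0.4243)·2 = 0.7071.
u_2 = w_2 − 0.7071·e_1 = (1.4000, 0.7000, -2.6000, 2.3000).
‖u_2‖ = 3.8079, so e_2 = (0.3677, 0.1838, -0.6828, 0.6040).
e_1·w_3 = (-0.5657)·(-1) + 0.4243·(-4) + (-0.5657)·(-2) + (-0.4243)·4 = -1.6971; e_2·w_3 = 0.3677·(-1) + 0.1838·(-4) + (-0.6828)·(-2) + 0.6040·4 = 2.6787.
u_3 = w_3 + 1.6971·e_1 − 2.6787·e_2 = (-2.9448, -3.7724, -1.1310, 1.6621).
‖u_3‖ = 5.1908, so e_3 = (-0.5673, -0.7267, -0.2179, 0.3202).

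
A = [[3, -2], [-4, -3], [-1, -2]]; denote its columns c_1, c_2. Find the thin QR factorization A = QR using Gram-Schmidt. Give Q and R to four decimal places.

e_1 = c_1/‖c_1‖ = (3, -4, -1)/5.0990 = (0.5883, -0.7845, -0.1961).
r_{12} = e_1·c_2 = 1.5689.
u_2 = c_2 − 1.5689·e_1 = (-2.9231, -1.7692, -1.6923).
‖u_2‖ = 3.8129, so e_2 = (-0.7666, -0.4640, -0.4438).

Q = [[0.5883, -0.7666], [-0.7845, -0.4640], [-0.1961, -0.4438]], R = [[5.0990, 1.5689], [0.0000, 3.8129]]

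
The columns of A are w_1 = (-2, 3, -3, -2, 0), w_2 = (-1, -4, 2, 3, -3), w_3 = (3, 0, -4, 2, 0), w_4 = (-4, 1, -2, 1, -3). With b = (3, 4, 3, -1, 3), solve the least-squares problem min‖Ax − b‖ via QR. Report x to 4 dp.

x = (-4.2164, -3.5034, -0.3375, 2.1483)

w_1 = (-2, 3, -3, -2, 0); ‖w_1‖ = 5.0990, so q_1 = (-0.3922, 0.5883, -0.5883, -0.3922, 0.0000).
q_1·w_2 = (-0.3922)·(-1) + 0.5883·(-4) + (-0.5883)·2 + (-0.3922)·3 + 0.0000·(-3) = -4.3146.
u_2 = w_2 + 4.3146·q_1 = (-2.6923, -1.4615, -0.5385, 1.3077, -3.0000).
‖u_2‖ = 4.5149, so q_2 = (-0.5963, -0.3237, -0.1193, 0.2896, -0.6645).
q_1·w_3 = (-0.3922)·3 + 0.5883·0 + (-0.5883)·(-4) + (-0.3922)·2 + 0.0000·0 = 0.3922; q_2·w_3 = (-0.5963)·3 + (-0.3237)·0 + (-0.1193)·(-4) + 0.2896·2 + (-0.6645)·0 = -0.7326.
u_3 = w_3 − 0.3922·q_1 + 0.7326·q_2 = (2.7170, -0.4679, -3.8566, 2.3660, -0.4868).
‖u_3‖ = 5.3207, so q_3 = (0.5106, -0.0879, -0.7248, 0.4447, -0.0915).
q_1·w_4 = (-0.3922)·(-4) + 0.5883·1 + (-0.5883)·(-2) + (-0.3922)·1 + 0.0000·(-3) = 2.9417; q_2·w_4 = (-0.5963)·(-4) + (-0.3237)·1 + (-0.1193)·(-2) + 0.2896·1 + (-0.6645)·(-3) = 4.5831; q_3·w_4 = 0.5106·(-4) + (-0.0879)·1 + (-0.7248)·(-2) + 0.4447·1 + (-0.0915)·(-3) = 0.0383.
u_4 = w_4 − 2.9417·q_1 − 4.5831·q_2 − 0.0383·q_3 = (-0.1328, 0.7562, 0.3051, 0.8094, 0.0488).
‖u_4‖ = 1.1576, so q_4 = (-0.1147, 0.6532, 0.2636, 0.6992, 0.0421).
Qᵀb = (-0.1961, -5.7246, -1.7135, 2.4869).
Back-substitute: x_4 = 2.4869/1.1576 = 2.1483.
x_3 = (-1.7135 − 0.0383·2.1483)/5.3207 = -0.3375.
x_2 = (-5.7246 + 0.7326·(-0.3375) − 4.5831·2.1483)/4.5149 = -3.5034.
x_1 = (-0.1961 + 4.3146·(-3.5034) − 0.3922·(-0.3375) − 2.9417·2.1483)/5.0990 = -4.2164.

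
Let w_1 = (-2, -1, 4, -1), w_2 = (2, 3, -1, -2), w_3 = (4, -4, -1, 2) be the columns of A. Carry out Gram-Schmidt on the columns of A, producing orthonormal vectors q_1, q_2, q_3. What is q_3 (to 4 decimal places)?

w_1 = (-2, -1, 4, -1); ‖w_1‖ = 4.6904, so q_1 = (-0.4264, -0.2132, 0.8528, -0.2132).
q_1·w_2 = (-0.4264)·2 + (-0.2132)·3 + 0.8528·(-1) + (-0.2132)·(-2) = -1.9188.
u_2 = w_2 + 1.9188·q_1 = (1.1818, 2.5909, 0.6364, -2.4091).
‖u_2‖ = 3.7839, so q_2 = (0.3123, 0.6847, 0.1682, -0.6367).
q_1·w_3 = (-0.4264)·4 + (-0.2132)·(-4) + 0.8528·(-1) + (-0.2132)·2 = -2.1320; q_2·w_3 = 0.3123·4 + 0.6847·(-4) + 0.1682·(-1) + (-0.6367)·2 = -2.9310.
u_3 = w_3 + 2.1320·q_1 + 2.9310·q_2 = (4.0063, -2.4476, 1.3111, -0.3206).
‖u_3‖ = 4.8850, so q_3 = (0.8201, -0.5010, 0.2684, -0.0656).

q_3 = (0.8201, -0.5010, 0.2684, -0.0656)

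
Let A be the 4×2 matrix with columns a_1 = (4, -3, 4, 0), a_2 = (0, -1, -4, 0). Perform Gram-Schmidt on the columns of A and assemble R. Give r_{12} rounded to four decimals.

e_1 = a_1/‖a_1‖ = (4, -3, 4, 0)/6.4031 = (0.6247, -0.4685, 0.6247, 0.0000).
r_{12} = e_1·a_2 = -2.0303.

r_{12} = -2.0303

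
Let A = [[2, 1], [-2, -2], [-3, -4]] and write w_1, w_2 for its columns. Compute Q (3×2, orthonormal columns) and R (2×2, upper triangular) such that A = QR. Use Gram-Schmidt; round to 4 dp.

Q = [[0.4851, -0.8022], [-0.4851, 0.0844], [-0.7276, -0.5911]], R = [[4.1231, 4.3656], [0.0000, 1.3933]]

q_1 = w_1/‖w_1‖ = (2, -2, -3)/4.1231 = (0.4851, -0.4851, -0.7276).
r_{12} = q_1·w_2 = 4.3656.
u_2 = w_2 − 4.3656·q_1 = (-1.1176, 0.1176, -0.8235).
‖u_2‖ = 1.3933, so q_2 = (-0.8022, 0.0844, -0.5911).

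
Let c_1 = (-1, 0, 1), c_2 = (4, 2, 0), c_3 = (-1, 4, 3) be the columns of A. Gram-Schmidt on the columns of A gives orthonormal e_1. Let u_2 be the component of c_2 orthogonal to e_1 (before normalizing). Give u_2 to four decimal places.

u_2 = (2.0000, 2.0000, 2.0000)

e_1 = c_1/‖c_1‖ = (-1, 0, 1)/1.4142 = (-0.7071, 0.0000, 0.7071).
r_{12} = e_1·c_2 = -2.8284.
u_2 = c_2 + 2.8284·e_1 = (2.0000, 2.0000, 2.0000).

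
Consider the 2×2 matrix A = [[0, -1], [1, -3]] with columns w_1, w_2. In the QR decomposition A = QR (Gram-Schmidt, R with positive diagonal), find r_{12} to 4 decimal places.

r_{12} = -3.0000

w_1 = (0, 1); ‖w_1‖ = 1.0000, so q_1 = (0.0000, 1.0000).
r_{12} = q_1·w_2 = -3.0000.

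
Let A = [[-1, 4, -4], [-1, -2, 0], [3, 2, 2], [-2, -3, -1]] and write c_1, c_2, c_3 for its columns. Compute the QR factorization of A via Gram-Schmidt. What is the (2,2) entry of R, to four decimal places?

r_{22} = 5.1316

q_1 = c_1/‖c_1‖ = (-1, -1, 3, -2)/3.8730 = (-0.2582, -0.2582, 0.7746, -0.5164).
r_{12} = q_1·c_2 = 2.5820.
u_2 = c_2 − 2.5820·q_1 = (4.6667, -1.3333, 0.0000, -1.6667).
r_{22} = ‖u_2‖ = 5.1316.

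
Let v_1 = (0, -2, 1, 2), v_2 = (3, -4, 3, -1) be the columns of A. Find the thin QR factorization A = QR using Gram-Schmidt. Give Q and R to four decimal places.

v_1 = (0, -2, 1, 2); ‖v_1‖ = 3.0000, so e_1 = (0.0000, -0.6667, 0.3333, 0.6667).
e_1·v_2 = 0.0000·3 + (-0.6667)·(-4) + 0.3333·3 + 0.6667·(-1) = 3.0000.
u_2 = v_2 − 3.0000·e_1 = (3.0000, -2.0000, 2.0000, -3.0000).
‖u_2‖ = 5.0990, so e_2 = (0.5883, -0.3922, 0.3922, -0.5883).

Q = [[0.0000, 0.5883], [-0.6667, -0.3922], [0.3333, 0.3922], [0.6667, -0.5883]], R = [[3.0000, 3.0000], [0.0000, 5.0990]]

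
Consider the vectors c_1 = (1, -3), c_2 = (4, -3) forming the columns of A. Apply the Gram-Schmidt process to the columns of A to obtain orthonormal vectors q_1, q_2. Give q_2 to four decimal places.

c_1 = (1, -3); ‖c_1‖ = 3.1623, so q_1 = (0.3162, -0.9487).
q_1·c_2 = 0.3162·4 + (-0.9487)·(-3) = 4.1110.
u_2 = c_2 − 4.1110·q_1 = (2.7000, 0.9000).
‖u_2‖ = 2.8460, so q_2 = (0.9487, 0.3162).

q_2 = (0.9487, 0.3162)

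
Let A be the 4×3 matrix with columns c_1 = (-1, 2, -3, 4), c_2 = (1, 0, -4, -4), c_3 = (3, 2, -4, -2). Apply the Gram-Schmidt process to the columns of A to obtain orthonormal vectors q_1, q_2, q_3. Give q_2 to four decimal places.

c_1 = (-1, 2, -3, 4); ‖c_1‖ = 5.4772, so q_1 = (-0.1826, 0.3651, -0.5477, 0.7303).
q_1·c_2 = (-0.1826)·1 + 0.3651·0 + (-0.5477)·(-4) + 0.7303·(-4) = -0.9129.
u_2 = c_2 + 0.9129·q_1 = (0.8333, 0.3333, -4.5000, -3.3333).
‖u_2‖ = 5.6716, so q_2 = (0.1469, 0.0588, -0.7934, -0.5877).

q_2 = (0.1469, 0.0588, -0.7934, -0.5877)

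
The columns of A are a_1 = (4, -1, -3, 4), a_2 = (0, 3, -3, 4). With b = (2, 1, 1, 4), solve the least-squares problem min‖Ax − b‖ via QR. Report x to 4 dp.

q_1 = a_1/‖a_1‖ = (4, -1, -3, 4)/6.4807 = (0.6172, -0.1543, -0.4629, 0.6172).
r_{12} = q_1·a_2 = 3.3947.
u_2 = a_2 − 3.3947·q_1 = (-2.0952, 3.5238, -1.4286, 1.9048).
‖u_2‖ = 4.7409, so q_2 = (-0.4419, 0.7433, -0.3013, 0.4018).
Qᵀb = (3.0861, 1.1651).
Back-substitute: x_2 = 1.1651/4.7409 = 0.2458.
x_1 = (3.0861 − 3.3947·0.2458)/6.4807 = 0.3475.

x = (0.3475, 0.2458)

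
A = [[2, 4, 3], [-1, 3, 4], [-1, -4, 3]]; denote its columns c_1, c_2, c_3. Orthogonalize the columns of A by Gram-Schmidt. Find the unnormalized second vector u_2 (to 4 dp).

q_1 = c_1/‖c_1‖ = (2, -1, -1)/2.4495 = (0.8165, -0.4082, -0.4082).
r_{12} = q_1·c_2 = 3.6742.
u_2 = c_2 − 3.6742·q_1 = (1.0000, 4.5000, -2.5000).

u_2 = (1.0000, 4.5000, -2.5000)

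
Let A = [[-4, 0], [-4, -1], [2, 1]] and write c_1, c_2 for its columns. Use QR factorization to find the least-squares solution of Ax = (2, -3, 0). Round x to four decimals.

c_1 = (-4, -4, 2); ‖c_1‖ = 6.0000, so e_1 = (-0.6667, -0.6667, 0.3333).
e_1·c_2 = (-0.6667)·0 + (-0.6667)·(-1) + 0.3333·1 = 1.0000.
u_2 = c_2 − 1.0000·e_1 = (0.6667, -0.3333, 0.6667).
‖u_2‖ = 1.0000, so e_2 = (0.6667, -0.3333, 0.6667).
Qᵀb = (0.6667, 2.3333).
Back-substitute: x_2 = 2.3333/1.0000 = 2.3333.
x_1 = (0.6667 − 1.0000·2.3333)/6.0000 = -0.2778.

x = (-0.2778, 2.3333)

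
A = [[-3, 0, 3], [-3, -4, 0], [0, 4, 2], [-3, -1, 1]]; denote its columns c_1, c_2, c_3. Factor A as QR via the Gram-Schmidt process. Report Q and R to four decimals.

e_1 = c_1/‖c_1‖ = (-3, -3, 0, -3)/5.1962 = (-0.5774, -0.5774, 0.0000, -0.5774).
r_{12} = e_1·c_2 = 2.8868.
u_2 = c_2 − 2.8868·e_1 = (1.6667, -2.3333, 4.0000, 0.6667).
‖u_2‖ = 4.9666, so e_2 = (0.3356, -0.4698, 0.8054, 0.1342).
r_{13} = e_1·c_3 = -2.3094; r_{23} = e_2·c_3 = 2.7517.
u_3 = c_3 + 2.3094·e_1 − 2.7517·e_2 = (0.7432, -0.0405, -0.2162, -0.7027).
‖u_3‖ = 1.0462, so e_3 = (0.7104, -0.0387, -0.2067, -0.6717).

Q = [[-0.5774, 0.3356, 0.7104], [-0.5774, -0.4698, -0.0387], [0.0000, 0.8054, -0.2067], [-0.5774, 0.1342, -0.6717]], R = [[5.1962, 2.8868, -2.3094], [0.0000, 4.9666, 2.7517], [0.0000, 0.0000, 1.0462]]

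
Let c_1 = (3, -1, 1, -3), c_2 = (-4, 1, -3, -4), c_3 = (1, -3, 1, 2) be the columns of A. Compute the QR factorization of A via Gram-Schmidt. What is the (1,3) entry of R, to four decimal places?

r_{13} = 0.2236

c_1 = (3, -1, 1, -3); ‖c_1‖ = 4.4721, so q_1 = (0.6708, -0.2236, 0.2236, -0.6708).
r_{13} = q_1·c_3 = 0.2236.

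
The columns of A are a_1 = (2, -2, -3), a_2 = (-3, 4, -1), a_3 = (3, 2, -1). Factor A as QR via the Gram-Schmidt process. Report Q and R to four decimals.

a_1 = (2, -2, -3); ‖a_1‖ = 4.1231, so q_1 = (0.4851, -0.4851, -0.7276).
q_1·a_2 = 0.4851·(-3) + (-0.4851)·4 + (-0.7276)·(-1) = -2.6679.
u_2 = a_2 + 2.6679·q_1 = (-1.7059, 2.7059, -2.9412).
‖u_2‖ = 4.3454, so q_2 = (-0.3926, 0.6227, -0.6769).
q_1·a_3 = 0.4851·3 + (-0.4851)·2 + (-0.7276)·(-1) = 1.2127; q_2·a_3 = (-0.3926)·3 + 0.6227·2 + (-0.6769)·(-1) = 0.7445.
u_3 = a_3 − 1.2127·q_1 − 0.7445·q_2 = (2.7040, 2.1246, 0.3863).
‖u_3‖ = 3.4605, so q_3 = (0.7814, 0.6140, 0.1116).

Q = [[0.4851, -0.3926, 0.7814], [-0.4851, 0.6227, 0.6140], [-0.7276, -0.6769, 0.1116]], R = [[4.1231, -2.6679, 1.2127], [0.0000, 4.3454, 0.7445], [0.0000, 0.0000, 3.4605]]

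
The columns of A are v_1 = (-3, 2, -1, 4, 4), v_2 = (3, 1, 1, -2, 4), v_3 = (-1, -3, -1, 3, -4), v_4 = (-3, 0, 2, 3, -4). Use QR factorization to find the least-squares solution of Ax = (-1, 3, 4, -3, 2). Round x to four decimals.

v_1 = (-3, 2, -1, 4, 4); ‖v_1‖ = 6.7823, so e_1 = (-0.4423, 0.2949, -0.1474, 0.5898, 0.5898).
e_1·v_2 = (-0.4423)·3 + 0.2949·1 + (-0.1474)·1 + 0.5898·(-2) + 0.5898·4 = 0.0000.
u_2 = v_2 + 0.0000·e_1 = (3.0000, 1.0000, 1.0000, -2.0000, 4.0000).
‖u_2‖ = 5.5678, so e_2 = (0.5388, 0.1796, 0.1796, -0.3592, 0.7184).
e_1·v_3 = (-0.4423)·(-1) + 0.2949·(-3) + (-0.1474)·(-1) + 0.5898·3 + 0.5898·(-4) = -0.8847; e_2·v_3 = 0.5388·(-1) + 0.1796·(-3) + 0.1796·(-1) + (-0.3592)·3 + 0.7184·(-4) = -5.2086.
u_3 = v_3 + 0.8847·e_1 + 5.2086·e_2 = (1.4151, -1.8036, -0.1950, 1.6508, 0.2637).
‖u_3‖ = 2.8440, so e_3 = (0.4976, -0.6342, -0.0685, 0.5804, 0.0927).
e_1·v_4 = (-0.4423)·(-3) + 0.2949·0 + (-0.1474)·2 + 0.5898·3 + 0.5898·(-4) = 0.4423; e_2·v_4 = 0.5388·(-3) + 0.1796·0 + 0.1796·2 + (-0.3592)·3 + 0.7184·(-4) = -5.2086; e_3·v_4 = 0.4976·(-3) + (-0.6342)·0 + (-0.0685)·2 + 0.5804·3 + 0.0927·(-4) = -0.2594.
u_4 = v_4 − 0.4423·e_1 + 5.2086·e_2 + 0.2594·e_3 = (0.1312, 0.6405, 2.9829, 1.0187, -0.4949).
‖u_4‖ = 3.2570, so e_4 = (0.0403, 0.1967, 0.9158, 0.3128, -0.1519).
Qᵀb = (0.1474, 3.2329, -4.2303, 2.9709).
Back-substitute: x_4 = 2.9709/3.2570 = 0.9122.
x_3 = (-4.2303 + 0.2594·0.9122)/2.8440 = -1.4042.
x_2 = (3.2329 + 5.2086·(-1.4042) + 5.2086·0.9122)/5.5678 = 0.1203.
x_1 = (0.1474 + 0.0000·0.1203 + 0.8847·(-1.4042) − 0.4423·0.9122)/6.7823 = -0.2209.

x = (-0.2209, 0.1203, -1.4042, 0.9122)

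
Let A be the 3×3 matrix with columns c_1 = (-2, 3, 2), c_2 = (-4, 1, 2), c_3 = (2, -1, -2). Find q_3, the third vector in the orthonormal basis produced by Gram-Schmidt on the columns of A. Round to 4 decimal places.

q_3 = (-0.3482, 0.3482, -0.8704)

c_1 = (-2, 3, 2); ‖c_1‖ = 4.1231, so q_1 = (-0.4851, 0.7276, 0.4851).
q_1·c_2 = (-0.4851)·(-4) + 0.7276·1 + 0.4851·2 = 3.6380.
u_2 = c_2 − 3.6380·q_1 = (-2.2353, -1.6471, 0.2353).
‖u_2‖ = 2.7865, so q_2 = (-0.8022, -0.5911, 0.0844).
q_1·c_3 = (-0.4851)·2 + 0.7276·(-1) + 0.4851·(-2) = -2.6679; q_2·c_3 = (-0.8022)·2 + (-0.5911)·(-1) + 0.0844·(-2) = -1.1822.
u_3 = c_3 + 2.6679·q_1 + 1.1822·q_2 = (-0.2424, 0.2424, -0.6061).
‖u_3‖ = 0.6963, so q_3 = (-0.3482, 0.3482, -0.8704).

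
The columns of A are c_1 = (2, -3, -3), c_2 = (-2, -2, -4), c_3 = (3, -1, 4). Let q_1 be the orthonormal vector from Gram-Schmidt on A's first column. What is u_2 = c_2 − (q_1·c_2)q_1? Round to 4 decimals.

c_1 = (2, -3, -3); ‖c_1‖ = 4.6904, so q_1 = (0.4264, -0.6396, -0.6396).
q_1·c_2 = 0.4264·(-2) + (-0.6396)·(-2) + (-0.6396)·(-4) = 2.9848.
u_2 = c_2 − 2.9848·q_1 = (-3.2727, -0.0909, -2.0909).

u_2 = (-3.2727, -0.0909, -2.0909)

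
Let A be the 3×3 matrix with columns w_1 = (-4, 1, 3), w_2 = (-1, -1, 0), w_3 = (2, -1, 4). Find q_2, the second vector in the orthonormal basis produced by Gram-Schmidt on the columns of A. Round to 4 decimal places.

w_1 = (-4, 1, 3); ‖w_1‖ = 5.0990, so q_1 = (-0.7845, 0.1961, 0.5883).
q_1·w_2 = (-0.7845)·(-1) + 0.1961·(-1) + 0.5883·0 = 0.5883.
u_2 = w_2 − 0.5883·q_1 = (-0.5385, -1.1154, -0.3462).
‖u_2‖ = 1.2860, so q_2 = (-0.4187, -0.8673, -0.2692).

q_2 = (-0.4187, -0.8673, -0.2692)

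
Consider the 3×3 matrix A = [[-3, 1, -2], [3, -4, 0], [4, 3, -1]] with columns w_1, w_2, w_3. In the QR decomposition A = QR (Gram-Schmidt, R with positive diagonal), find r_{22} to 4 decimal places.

r_{22} = 5.0730

e_1 = w_1/‖w_1‖ = (-3, 3, 4)/5.8310 = (-0.5145, 0.5145, 0.6860).
r_{12} = e_1·w_2 = -0.5145.
u_2 = w_2 + 0.5145·e_1 = (0.7353, -3.7353, 3.3529).
r_{22} = ‖u_2‖ = 5.0730.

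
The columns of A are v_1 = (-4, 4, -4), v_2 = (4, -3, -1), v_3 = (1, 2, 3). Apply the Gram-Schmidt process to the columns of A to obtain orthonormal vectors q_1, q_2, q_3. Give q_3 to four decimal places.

v_1 = (-4, 4, -4); ‖v_1‖ = 6.9282, so q_1 = (-0.5774, 0.5774, -0.5774).
q_1·v_2 = (-0.5774)·4 + 0.5774·(-3) + (-0.5774)·(-1) = -3.4641.
u_2 = v_2 + 3.4641·q_1 = (2.0000, -1.0000, -3.0000).
‖u_2‖ = 3.7417, so q_2 = (0.5345, -0.2673, -0.8018).
q_1·v_3 = (-0.5774)·1 + 0.5774·2 + (-0.5774)·3 = -1.1547; q_2·v_3 = 0.5345·1 + (-0.2673)·2 + (-0.8018)·3 = -2.4054.
u_3 = v_3 + 1.1547·q_1 + 2.4054·q_2 = (1.6190, 2.0238, 0.4048).
‖u_3‖ = 2.6232, so q_3 = (0.6172, 0.7715, 0.1543).

q_3 = (0.6172, 0.7715, 0.1543)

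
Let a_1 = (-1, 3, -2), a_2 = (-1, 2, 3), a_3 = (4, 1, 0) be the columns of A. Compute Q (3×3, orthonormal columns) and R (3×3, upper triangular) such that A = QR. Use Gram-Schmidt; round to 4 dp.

Q = [[-0.2673, -0.2488, 0.9309], [0.8018, 0.4785, 0.3581], [-0.5345, 0.8421, 0.0716]], R = [[3.7417, 0.2673, -0.2673], [0.0000, 3.7321, -0.5168], [0.0000, 0.0000, 4.0819]]

q_1 = a_1/‖a_1‖ = (-1, 3, -2)/3.7417 = (-0.2673, 0.8018, -0.5345).
r_{12} = q_1·a_2 = 0.2673.
u_2 = a_2 − 0.2673·q_1 = (-0.9286, 1.7857, 3.1429).
‖u_2‖ = 3.7321, so q_2 = (-0.2488, 0.4785, 0.8421).
r_{13} = q_1·a_3 = -0.2673; r_{23} = q_2·a_3 = -0.5168.
u_3 = a_3 + 0.2673·q_1 + 0.5168·q_2 = (3.8000, 1.4615, 0.2923).
‖u_3‖ = 4.0819, so q_3 = (0.9309, 0.3581, 0.0716).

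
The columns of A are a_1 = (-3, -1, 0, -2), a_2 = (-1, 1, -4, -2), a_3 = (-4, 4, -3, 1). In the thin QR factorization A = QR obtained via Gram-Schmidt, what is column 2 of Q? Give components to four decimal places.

a_1 = (-3, -1, 0, -2); ‖a_1‖ = 3.7417, so e_1 = (-0.8018, -0.2673, 0.0000, -0.5345).
e_1·a_2 = (-0.8018)·(-1) + (-0.2673)·1 + 0.0000·(-4) + (-0.5345)·(-2) = 1.6036.
u_2 = a_2 − 1.6036·e_1 = (0.2857, 1.4286, -4.0000, -1.1429).
‖u_2‖ = 4.4078, so e_2 = (0.0648, 0.3241, -0.9075, -0.2593).

e_2 = (0.0648, 0.3241, -0.9075, -0.2593)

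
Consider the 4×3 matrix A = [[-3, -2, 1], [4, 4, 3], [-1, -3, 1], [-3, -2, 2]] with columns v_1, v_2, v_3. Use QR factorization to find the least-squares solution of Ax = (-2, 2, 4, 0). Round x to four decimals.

x = (1.7905, -1.7404, 0.6427)

v_1 = (-3, 4, -1, -3); ‖v_1‖ = 5.9161, so q_1 = (-0.5071, 0.6761, -0.1690, -0.5071).
q_1·v_2 = (-0.5071)·(-2) + 0.6761·4 + (-0.1690)·(-3) + (-0.5071)·(-2) = 5.2400.
u_2 = v_2 − 5.2400·q_1 = (0.6571, 0.4571, -2.1143, 0.6571).
‖u_2‖ = 2.3543, so q_2 = (0.2791, 0.1942, -0.8980, 0.2791).
q_1·v_3 = (-0.5071)·1 + 0.6761·3 + (-0.1690)·1 + (-0.5071)·2 = 0.3381; q_2·v_3 = 0.2791·1 + 0.1942·3 + (-0.8980)·1 + 0.2791·2 = 0.5218.
u_3 = v_3 − 0.3381·q_1 − 0.5218·q_2 = (1.0258, 2.6701, 1.5258, 2.0258).
‖u_3‖ = 3.8227, so q_3 = (0.2683, 0.6985, 0.3991, 0.5299).
Qᵀb = (1.6903, -3.7621, 2.4568).
Back-substitute: x_3 = 2.4568/3.8227 = 0.6427.
x_2 = (-3.7621 − 0.5218·0.6427)/2.3543 = -1.7404.
x_1 = (1.6903 − 5.2400·(-1.7404) − 0.3381·0.6427)/5.9161 = 1.7905.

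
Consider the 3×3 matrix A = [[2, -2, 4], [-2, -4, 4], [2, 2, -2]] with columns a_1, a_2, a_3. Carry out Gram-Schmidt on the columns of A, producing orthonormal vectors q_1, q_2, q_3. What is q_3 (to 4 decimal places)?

a_1 = (2, -2, 2); ‖a_1‖ = 3.4641, so q_1 = (0.5774, -0.5774, 0.5774).
q_1·a_2 = 0.5774·(-2) + (-0.5774)·(-4) + 0.5774·2 = 2.3094.
u_2 = a_2 − 2.3094·q_1 = (-3.3333, -2.6667, 0.6667).
‖u_2‖ = 4.3205, so q_2 = (-0.7715, -0.6172, 0.1543).
q_1·a_3 = 0.5774·4 + (-0.5774)·4 + 0.5774·(-2) = -1.1547; q_2·a_3 = (-0.7715)·4 + (-0.6172)·4 + 0.1543·(-2) = -5.8635.
u_3 = a_3 + 1.1547·q_1 + 5.8635·q_2 = (0.1429, -0.2857, -0.4286).
‖u_3‖ = 0.5345, so q_3 = (0.2673, -0.5345, -0.8018).

q_3 = (0.2673, -0.5345, -0.8018)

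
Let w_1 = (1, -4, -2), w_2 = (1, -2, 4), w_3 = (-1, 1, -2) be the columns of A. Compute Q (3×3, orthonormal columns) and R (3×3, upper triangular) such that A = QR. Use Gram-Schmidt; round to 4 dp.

w_1 = (1, -4, -2); ‖w_1‖ = 4.5826, so q_1 = (0.2182, -0.8729, -0.4364).
q_1·w_2 = 0.2182·1 + (-0.8729)·(-2) + (-0.4364)·4 = 0.2182.
u_2 = w_2 − 0.2182·q_1 = (0.9524, -1.8095, 4.0952).
‖u_2‖ = 4.5774, so q_2 = (0.2081, -0.3953, 0.8947).
q_1·w_3 = 0.2182·(-1) + (-0.8729)·1 + (-0.4364)·(-2) = -0.2182; q_2·w_3 = 0.2081·(-1) + (-0.3953)·1 + 0.8947·(-2) = -2.3927.
u_3 = w_3 + 0.2182·q_1 + 2.3927·q_2 = (-0.4545, -0.1364, 0.0455).
‖u_3‖ = 0.4767, so q_3 = (-0.9535, -0.2860, 0.0953).

Q = [[0.2182, 0.2081, -0.9535], [-0.8729, -0.3953, -0.2860], [-0.4364, 0.8947, 0.0953]], R = [[4.5826, 0.2182, -0.2182], [0.0000, 4.5774, -2.3927], [0.0000, 0.0000, 0.4767]]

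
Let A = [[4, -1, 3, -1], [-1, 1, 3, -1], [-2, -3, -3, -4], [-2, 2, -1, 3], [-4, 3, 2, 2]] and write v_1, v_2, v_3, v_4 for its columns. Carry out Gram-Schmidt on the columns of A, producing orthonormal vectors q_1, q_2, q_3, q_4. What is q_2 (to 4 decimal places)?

q_2 = (0.1077, 0.1474, -0.8673, 0.2948, 0.3571)

q_1 = v_1/‖v_1‖ = (4, -1, -2, -2, -4)/6.4031 = (0.6247, -0.1562, -0.3123, -0.3123, -0.6247).
r_{12} = q_1·v_2 = -2.3426.
u_2 = v_2 + 2.3426·q_1 = (0.4634, 0.6341, -3.7317, 1.2683, 1.5366).
‖u_2‖ = 4.3026, so q_2 = (0.1077, 0.1474, -0.8673, 0.2948, 0.3571).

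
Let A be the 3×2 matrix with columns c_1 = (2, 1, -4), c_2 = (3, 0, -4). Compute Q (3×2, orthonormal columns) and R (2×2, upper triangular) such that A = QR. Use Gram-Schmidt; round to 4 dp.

Q = [[0.4364, 0.6475], [0.2182, -0.7498], [-0.8729, 0.1363]], R = [[4.5826, 4.8008], [0.0000, 1.3973]]

c_1 = (2, 1, -4); ‖c_1‖ = 4.5826, so e_1 = (0.4364, 0.2182, -0.8729).
e_1·c_2 = 0.4364·3 + 0.2182·0 + (-0.8729)·(-4) = 4.8008.
u_2 = c_2 − 4.8008·e_1 = (0.9048, -1.0476, 0.1905).
‖u_2‖ = 1.3973, so e_2 = (0.6475, -0.7498, 0.1363).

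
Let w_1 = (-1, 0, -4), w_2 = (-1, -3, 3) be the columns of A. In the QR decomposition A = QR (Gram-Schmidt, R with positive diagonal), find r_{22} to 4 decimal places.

w_1 = (-1, 0, -4); ‖w_1‖ = 4.1231, so q_1 = (-0.2425, 0.0000, -0.9701).
q_1·w_2 = (-0.2425)·(-1) + 0.0000·(-3) + (-0.9701)·3 = -2.6679.
u_2 = w_2 + 2.6679·q_1 = (-1.6471, -3.0000, 0.4118).
r_{22} = ‖u_2‖ = 3.4471.

r_{22} = 3.4471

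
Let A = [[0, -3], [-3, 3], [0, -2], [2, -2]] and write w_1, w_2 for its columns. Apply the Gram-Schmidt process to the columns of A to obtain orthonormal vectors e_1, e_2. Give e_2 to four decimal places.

e_2 = (-0.8321, 0.0000, -0.5547, 0.0000)

w_1 = (0, -3, 0, 2); ‖w_1‖ = 3.6056, so e_1 = (0.0000, -0.8321, 0.0000, 0.5547).
e_1·w_2 = 0.0000·(-3) + (-0.8321)·3 + 0.0000·(-2) + 0.5547·(-2) = -3.6056.
u_2 = w_2 + 3.6056·e_1 = (-3.0000, 0.0000, -2.0000, 0.0000).
‖u_2‖ = 3.6056, so e_2 = (-0.8321, 0.0000, -0.5547, 0.0000).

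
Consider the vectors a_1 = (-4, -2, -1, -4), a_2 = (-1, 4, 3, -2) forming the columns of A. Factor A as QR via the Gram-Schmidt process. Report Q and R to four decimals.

Q = [[-0.6576, -0.1629], [-0.3288, 0.7405], [-0.1644, 0.5529], [-0.6576, -0.3456]], R = [[6.0828, 0.1644], [0.0000, 5.4748]]

a_1 = (-4, -2, -1, -4); ‖a_1‖ = 6.0828, so q_1 = (-0.6576, -0.3288, -0.1644, -0.6576).
q_1·a_2 = (-0.6576)·(-1) + (-0.3288)·4 + (-0.1644)·3 + (-0.6576)·(-2) = 0.1644.
u_2 = a_2 − 0.1644·q_1 = (-0.8919, 4.0541, 3.0270, -1.8919).
‖u_2‖ = 5.4748, so q_2 = (-0.1629, 0.7405, 0.5529, -0.3456).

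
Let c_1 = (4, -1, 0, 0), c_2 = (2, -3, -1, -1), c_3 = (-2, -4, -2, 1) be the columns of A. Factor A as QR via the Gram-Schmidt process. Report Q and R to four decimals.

Q = [[0.9701, -0.2095, -0.0732], [-0.2425, -0.8381, -0.2929], [0.0000, -0.3562, -0.1999], [0.0000, -0.3562, 0.9321]], R = [[4.1231, 2.6679, -0.9701], [0.0000, 2.8076, 4.1275], [0.0000, 0.0000, 2.6500]]

q_1 = c_1/‖c_1‖ = (4, -1, 0, 0)/4.1231 = (0.9701, -0.2425, 0.0000, 0.0000).
r_{12} = q_1·c_2 = 2.6679.
u_2 = c_2 − 2.6679·q_1 = (-0.5882, -2.3529, -1.0000, -1.0000).
‖u_2‖ = 2.8076, so q_2 = (-0.2095, -0.8381, -0.3562, -0.3562).
r_{13} = q_1·c_3 = -0.9701; r_{23} = q_2·c_3 = 4.1275.
u_3 = c_3 + 0.9701·q_1 − 4.1275·q_2 = (-0.1940, -0.7761, -0.5299, 2.4701).
‖u_3‖ = 2.6500, so q_3 = (-0.0732, -0.2929, -0.1999, 0.9321).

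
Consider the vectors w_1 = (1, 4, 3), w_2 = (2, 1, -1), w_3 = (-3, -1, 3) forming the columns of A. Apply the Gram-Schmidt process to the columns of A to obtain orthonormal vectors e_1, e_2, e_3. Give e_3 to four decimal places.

e_1 = w_1/‖w_1‖ = (1, 4, 3)/5.0990 = (0.1961, 0.7845, 0.5883).
r_{12} = e_1·w_2 = 0.5883.
u_2 = w_2 − 0.5883·e_1 = (1.8846, 0.5385, -1.3462).
‖u_2‖ = 2.3778, so e_2 = (0.7926, 0.2265, -0.5661).
r_{13} = e_1·w_3 = 0.3922; r_{23} = e_2·w_3 = -4.3027.
u_3 = w_3 − 0.3922·e_1 + 4.3027·e_2 = (0.3333, -0.3333, 0.3333).
‖u_3‖ = 0.5774, so e_3 = (0.5774, -0.5774, 0.5774).

e_3 = (0.5774, -0.5774, 0.5774)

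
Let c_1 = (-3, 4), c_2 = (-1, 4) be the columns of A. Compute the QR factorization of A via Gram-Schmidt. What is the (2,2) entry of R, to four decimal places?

r_{22} = 1.6000

q_1 = c_1/‖c_1‖ = (-3, 4)/5.0000 = (-0.6000, 0.8000).
r_{12} = q_1·c_2 = 3.8000.
u_2 = c_2 − 3.8000·q_1 = (1.2800, 0.9600).
r_{22} = ‖u_2‖ = 1.6000.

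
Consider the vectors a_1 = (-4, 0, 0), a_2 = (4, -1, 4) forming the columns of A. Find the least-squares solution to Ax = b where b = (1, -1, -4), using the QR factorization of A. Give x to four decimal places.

x = (-1.1324, -0.8824)

a_1 = (-4, 0, 0); ‖a_1‖ = 4.0000, so q_1 = (-1.0000, 0.0000, 0.0000).
q_1·a_2 = (-1.0000)·4 + 0.0000·(-1) + 0.0000·4 = -4.0000.
u_2 = a_2 + 4.0000·q_1 = (0.0000, -1.0000, 4.0000).
‖u_2‖ = 4.1231, so q_2 = (0.0000, -0.2425, 0.9701).
Qᵀb = (-1.0000, -3.6380).
Back-substitute: x_2 = -3.6380/4.1231 = -0.8824.
x_1 = (-1.0000 + 4.0000·(-0.8824))/4.0000 = -1.1324.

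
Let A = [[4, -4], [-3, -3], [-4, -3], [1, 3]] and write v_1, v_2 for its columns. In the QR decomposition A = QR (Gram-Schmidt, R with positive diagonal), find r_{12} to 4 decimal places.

r_{12} = 1.2344

v_1 = (4, -3, -4, 1); ‖v_1‖ = 6.4807, so q_1 = (0.6172, -0.4629, -0.6172, 0.1543).
r_{12} = q_1·v_2 = 1.2344.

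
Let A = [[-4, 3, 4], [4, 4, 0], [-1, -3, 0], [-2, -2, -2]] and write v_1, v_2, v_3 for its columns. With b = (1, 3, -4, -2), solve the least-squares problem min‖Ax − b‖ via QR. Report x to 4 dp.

x = (0.0533, 0.9326, -0.3141)

v_1 = (-4, 4, -1, -2); ‖v_1‖ = 6.0828, so e_1 = (-0.6576, 0.6576, -0.1644, -0.3288).
e_1·v_2 = (-0.6576)·3 + 0.6576·4 + (-0.1644)·(-3) + (-0.3288)·(-2) = 1.8084.
u_2 = v_2 − 1.8084·e_1 = (4.1892, 2.8108, -2.7027, -1.4054).
‖u_2‖ = 5.8932, so e_2 = (0.7109, 0.4770, -0.4586, -0.2385).
e_1·v_3 = (-0.6576)·4 + 0.6576·0 + (-0.1644)·0 + (-0.3288)·(-2) = -1.9728; e_2·v_3 = 0.7109·4 + 0.4770·0 + (-0.4586)·0 + (-0.2385)·(-2) = 3.3204.
u_3 = v_3 + 1.9728·e_1 − 3.3204·e_2 = (0.3424, -0.2864, 1.1984, -1.8568).
‖u_3‖ = 2.2546, so e_3 = (0.1519, -0.1270, 0.5316, -0.8236).
Qᵀb = (2.6304, 4.4531, -0.7083).
Back-substitute: x_3 = -0.7083/2.2546 = -0.3141.
x_2 = (4.4531 − 3.3204·(-0.3141))/5.8932 = 0.9326.
x_1 = (2.6304 − 1.8084·0.9326 + 1.9728·(-0.3141))/6.0828 = 0.0533.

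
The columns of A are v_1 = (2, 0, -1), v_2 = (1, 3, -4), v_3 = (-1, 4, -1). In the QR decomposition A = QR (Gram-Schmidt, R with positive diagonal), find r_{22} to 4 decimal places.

v_1 = (2, 0, -1); ‖v_1‖ = 2.2361, so q_1 = (0.8944, 0.0000, -0.4472).
q_1·v_2 = 0.8944·1 + 0.0000·3 + (-0.4472)·(-4) = 2.6833.
u_2 = v_2 − 2.6833·q_1 = (-1.4000, 3.0000, -2.8000).
r_{22} = ‖u_2‖ = 4.3359.

r_{22} = 4.3359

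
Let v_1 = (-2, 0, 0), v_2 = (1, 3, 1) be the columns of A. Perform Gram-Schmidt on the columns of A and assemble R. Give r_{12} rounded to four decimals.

e_1 = v_1/‖v_1‖ = (-2, 0, 0)/2.0000 = (-1.0000, 0.0000, 0.0000).
r_{12} = e_1·v_2 = -1.0000.

r_{12} = -1.0000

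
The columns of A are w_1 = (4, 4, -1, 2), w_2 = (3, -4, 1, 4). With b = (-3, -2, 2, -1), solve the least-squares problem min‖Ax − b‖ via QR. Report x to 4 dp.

x = (-0.6466, -0.0252)

w_1 = (4, 4, -1, 2); ‖w_1‖ = 6.0828, so e_1 = (0.6576, 0.6576, -0.1644, 0.3288).
e_1·w_2 = 0.6576·3 + 0.6576·(-4) + (-0.1644)·1 + 0.3288·4 = 0.4932.
u_2 = w_2 − 0.4932·e_1 = (2.6757, -4.3243, 1.0811, 3.8378).
‖u_2‖ = 6.4619, so e_2 = (0.4141, -0.6692, 0.1673, 0.5939).
Qᵀb = (-3.9456, -0.1631).
Back-substitute: x_2 = -0.1631/6.4619 = -0.0252.
x_1 = (-3.9456 − 0.4932·(-0.0252))/6.0828 = -0.6466.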